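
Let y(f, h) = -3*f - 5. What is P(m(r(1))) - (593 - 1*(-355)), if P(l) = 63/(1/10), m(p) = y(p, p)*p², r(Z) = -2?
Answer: -318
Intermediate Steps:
y(f, h) = -5 - 3*f
m(p) = p²*(-5 - 3*p) (m(p) = (-5 - 3*p)*p² = p²*(-5 - 3*p))
P(l) = 630 (P(l) = 63/(⅒) = 63*10 = 630)
P(m(r(1))) - (593 - 1*(-355)) = 630 - (593 - 1*(-355)) = 630 - (593 + 355) = 630 - 1*948 = 630 - 948 = -318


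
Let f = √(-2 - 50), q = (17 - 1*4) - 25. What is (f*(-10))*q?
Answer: 240*I*√13 ≈ 865.33*I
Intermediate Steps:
q = -12 (q = (17 - 4) - 25 = 13 - 25 = -12)
f = 2*I*√13 (f = √(-52) = 2*I*√13 ≈ 7.2111*I)
(f*(-10))*q = ((2*I*√13)*(-10))*(-12) = -20*I*√13*(-12) = 240*I*√13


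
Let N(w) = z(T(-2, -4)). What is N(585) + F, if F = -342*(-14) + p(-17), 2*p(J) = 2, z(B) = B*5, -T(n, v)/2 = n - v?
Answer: 4769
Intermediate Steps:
T(n, v) = -2*n + 2*v (T(n, v) = -2*(n - v) = -2*n + 2*v)
z(B) = 5*B
N(w) = -20 (N(w) = 5*(-2*(-2) + 2*(-4)) = 5*(4 - 8) = 5*(-4) = -20)
p(J) = 1 (p(J) = (½)*2 = 1)
F = 4789 (F = -342*(-14) + 1 = 4788 + 1 = 4789)
N(585) + F = -20 + 4789 = 4769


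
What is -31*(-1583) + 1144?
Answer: 50217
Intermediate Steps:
-31*(-1583) + 1144 = 49073 + 1144 = 50217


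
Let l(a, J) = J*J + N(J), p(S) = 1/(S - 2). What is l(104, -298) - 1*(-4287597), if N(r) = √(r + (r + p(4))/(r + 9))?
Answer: 4376401 + I*√343298/34 ≈ 4.3764e+6 + 17.233*I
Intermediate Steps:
p(S) = 1/(-2 + S)
N(r) = √(r + (½ + r)/(9 + r)) (N(r) = √(r + (r + 1/(-2 + 4))/(r + 9)) = √(r + (r + 1/2)/(9 + r)) = √(r + (r + ½)/(9 + r)) = √(r + (½ + r)/(9 + r)))
l(a, J) = J² + √2*√((1 + 2*J² + 20*J)/(9 + J))/2 (l(a, J) = J*J + √2*√((1 + 2*J² + 20*J)/(9 + J))/2 = J² + √2*√((1 + 2*J² + 20*J)/(9 + J))/2)
l(104, -298) - 1*(-4287597) = ((-298)² + √2*√((1 + 2*(-298)² + 20*(-298))/(9 - 298))/2) - 1*(-4287597) = (88804 + √2*√((1 + 2*88804 - 5960)/(-289))/2) + 4287597 = (88804 + √2*√(-(1 + 177608 - 5960)/289)/2) + 4287597 = (88804 + √2*√(-1/289*171649)/2) + 4287597 = (88804 + √2*√(-10097/17)/2) + 4287597 = (88804 + √2*(I*√171649/17)/2) + 4287597 = (88804 + I*√343298/34) + 4287597 = 4376401 + I*√343298/34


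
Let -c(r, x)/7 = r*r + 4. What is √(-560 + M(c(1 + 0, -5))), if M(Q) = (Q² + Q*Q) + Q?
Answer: √1855 ≈ 43.070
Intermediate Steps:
c(r, x) = -28 - 7*r² (c(r, x) = -7*(r*r + 4) = -7*(r² + 4) = -7*(4 + r²) = -28 - 7*r²)
M(Q) = Q + 2*Q² (M(Q) = (Q² + Q²) + Q = 2*Q² + Q = Q + 2*Q²)
√(-560 + M(c(1 + 0, -5))) = √(-560 + (-28 - 7*(1 + 0)²)*(1 + 2*(-28 - 7*(1 + 0)²))) = √(-560 + (-28 - 7*1²)*(1 + 2*(-28 - 7*1²))) = √(-560 + (-28 - 7*1)*(1 + 2*(-28 - 7*1))) = √(-560 + (-28 - 7)*(1 + 2*(-28 - 7))) = √(-560 - 35*(1 + 2*(-35))) = √(-560 - 35*(1 - 70)) = √(-560 - 35*(-69)) = √(-560 + 2415) = √1855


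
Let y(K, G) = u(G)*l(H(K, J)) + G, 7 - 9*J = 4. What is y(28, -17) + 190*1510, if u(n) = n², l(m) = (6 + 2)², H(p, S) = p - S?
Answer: 305379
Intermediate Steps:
J = ⅓ (J = 7/9 - ⅑*4 = 7/9 - 4/9 = ⅓ ≈ 0.33333)
l(m) = 64 (l(m) = 8² = 64)
y(K, G) = G + 64*G² (y(K, G) = G²*64 + G = 64*G² + G = G + 64*G²)
y(28, -17) + 190*1510 = -17*(1 + 64*(-17)) + 190*1510 = -17*(1 - 1088) + 286900 = -17*(-1087) + 286900 = 18479 + 286900 = 305379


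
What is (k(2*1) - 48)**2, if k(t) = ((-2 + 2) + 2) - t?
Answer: 2304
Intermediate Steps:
k(t) = 2 - t (k(t) = (0 + 2) - t = 2 - t)
(k(2*1) - 48)**2 = ((2 - 2) - 48)**2 = (0 - 48)**2 = (-48)**2 = 2304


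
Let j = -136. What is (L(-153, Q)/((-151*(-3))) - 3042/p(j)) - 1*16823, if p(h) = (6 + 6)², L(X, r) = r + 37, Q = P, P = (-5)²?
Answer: -61042613/3624 ≈ -16844.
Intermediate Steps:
P = 25
Q = 25
L(X, r) = 37 + r
p(h) = 144 (p(h) = 12² = 144)
(L(-153, Q)/((-151*(-3))) - 3042/p(j)) - 1*16823 = ((37 + 25)/((-151*(-3))) - 3042/144) - 1*16823 = (62/453 - 3042*1/144) - 16823 = (62*(1/453) - 169/8) - 16823 = (62/453 - 169/8) - 16823 = -76061/3624 - 16823 = -61042613/3624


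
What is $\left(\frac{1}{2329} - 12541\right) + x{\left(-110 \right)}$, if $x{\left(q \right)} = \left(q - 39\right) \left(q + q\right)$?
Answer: $\frac{47136632}{2329} \approx 20239.0$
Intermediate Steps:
$x{\left(q \right)} = 2 q \left(-39 + q\right)$ ($x{\left(q \right)} = \left(-39 + q\right) 2 q = 2 q \left(-39 + q\right)$)
$\left(\frac{1}{2329} - 12541\right) + x{\left(-110 \right)} = \left(\frac{1}{2329} - 12541\right) + 2 \left(-110\right) \left(-39 - 110\right) = \left(\frac{1}{2329} - 12541\right) + 2 \left(-110\right) \left(-149\right) = - \frac{29207988}{2329} + 32780 = \frac{47136632}{2329}$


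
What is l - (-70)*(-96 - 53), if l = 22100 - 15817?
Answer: -4147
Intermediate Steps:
l = 6283
l - (-70)*(-96 - 53) = 6283 - (-70)*(-96 - 53) = 6283 - (-70)*(-149) = 6283 - 1*10430 = 6283 - 10430 = -4147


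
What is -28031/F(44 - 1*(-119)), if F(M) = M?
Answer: -28031/163 ≈ -171.97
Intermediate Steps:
-28031/F(44 - 1*(-119)) = -28031/(44 - 1*(-119)) = -28031/(44 + 119) = -28031/163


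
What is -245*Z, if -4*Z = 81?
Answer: 19845/4 ≈ 4961.3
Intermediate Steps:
Z = -81/4 (Z = -¼*81 = -81/4 ≈ -20.250)
-245*Z = -245*(-81/4) = 19845/4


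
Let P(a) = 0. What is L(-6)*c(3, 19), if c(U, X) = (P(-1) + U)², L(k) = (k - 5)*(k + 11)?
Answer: -495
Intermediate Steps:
L(k) = (-5 + k)*(11 + k)
c(U, X) = U² (c(U, X) = (0 + U)² = U²)
L(-6)*c(3, 19) = (-55 + (-6)² + 6*(-6))*3² = (-55 + 36 - 36)*9 = -55*9 = -495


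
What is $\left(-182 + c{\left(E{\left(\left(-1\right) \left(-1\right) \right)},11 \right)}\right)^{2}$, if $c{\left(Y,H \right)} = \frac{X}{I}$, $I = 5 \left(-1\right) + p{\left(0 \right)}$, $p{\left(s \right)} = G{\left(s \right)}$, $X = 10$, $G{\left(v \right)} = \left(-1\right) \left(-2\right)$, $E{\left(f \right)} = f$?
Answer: $\frac{309136}{9} \approx 34348.0$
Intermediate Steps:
$G{\left(v \right)} = 2$
$p{\left(s \right)} = 2$
$I = -3$ ($I = 5 \left(-1\right) + 2 = -5 + 2 = -3$)
$c{\left(Y,H \right)} = - \frac{10}{3}$ ($c{\left(Y,H \right)} = \frac{10}{-3} = 10 \left(- \frac{1}{3}\right) = - \frac{10}{3}$)
$\left(-182 + c{\left(E{\left(\left(-1\right) \left(-1\right) \right)},11 \right)}\right)^{2} = \left(-182 - \frac{10}{3}\right)^{2} = \left(- \frac{556}{3}\right)^{2} = \frac{309136}{9}$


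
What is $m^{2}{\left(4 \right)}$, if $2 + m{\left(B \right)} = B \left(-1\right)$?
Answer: $36$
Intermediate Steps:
$m{\left(B \right)} = -2 - B$ ($m{\left(B \right)} = -2 + B \left(-1\right) = -2 - B$)
$m^{2}{\left(4 \right)} = \left(-2 - 4\right)^{2} = \left(-6\right)^{2} = 36$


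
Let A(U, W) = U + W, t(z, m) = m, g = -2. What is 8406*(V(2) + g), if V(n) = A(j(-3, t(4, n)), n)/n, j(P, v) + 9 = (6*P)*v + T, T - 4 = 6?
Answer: -155511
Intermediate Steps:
T = 10 (T = 4 + 6 = 10)
j(P, v) = 1 + 6*P*v (j(P, v) = -9 + ((6*P)*v + 10) = -9 + (6*P*v + 10) = -9 + (10 + 6*P*v) = 1 + 6*P*v)
V(n) = (1 - 17*n)/n (V(n) = ((1 + 6*(-3)*n) + n)/n = ((1 - 18*n) + n)/n = (1 - 17*n)/n)
8406*(V(2) + g) = 8406*((-17 + 1/2) - 2) = 8406*(-33/2 - 2) = 8406*(-37/2) = -155511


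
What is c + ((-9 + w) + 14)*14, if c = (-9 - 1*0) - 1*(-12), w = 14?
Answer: 269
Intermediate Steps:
c = 3 (c = (-9 + 0) + 12 = -9 + 12 = 3)
c + ((-9 + w) + 14)*14 = 3 + ((-9 + 14) + 14)*14 = 3 + (5 + 14)*14 = 3 + 19*14 = 3 + 266 = 269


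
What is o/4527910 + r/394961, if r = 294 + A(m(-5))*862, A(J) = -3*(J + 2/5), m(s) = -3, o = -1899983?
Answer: -42273183791/105196933030 ≈ -0.40185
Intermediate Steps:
A(J) = -6/5 - 3*J (A(J) = -3*(J + 2*(⅕)) = -3*(J + ⅖) = -3*(⅖ + J) = -6/5 - 3*J)
r = 35088/5 (r = 294 + (-6/5 - 3*(-3))*862 = 294 + (-6/5 + 9)*862 = 294 + (39/5)*862 = 294 + 33618/5 = 35088/5 ≈ 7017.6)
o/4527910 + r/394961 = -1899983/4527910 + (35088/5)/394961 = -1899983*1/4527910 + (35088/5)*(1/394961) = -1899983/4527910 + 2064/116165 = -42273183791/105196933030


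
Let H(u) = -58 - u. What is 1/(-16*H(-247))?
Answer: -1/3024 ≈ -0.00033069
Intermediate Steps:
1/(-16*H(-247)) = 1/(-16*(-58 - 1*(-247))) = 1/(-16*(-58 + 247)) = 1/(-16*189) = 1/(-3024) = -1/3024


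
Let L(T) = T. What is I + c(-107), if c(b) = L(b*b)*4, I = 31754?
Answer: 77550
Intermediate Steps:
c(b) = 4*b² (c(b) = (b*b)*4 = b²*4 = 4*b²)
I + c(-107) = 31754 + 4*(-107)² = 31754 + 4*11449 = 31754 + 45796 = 77550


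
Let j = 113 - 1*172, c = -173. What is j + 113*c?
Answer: -19608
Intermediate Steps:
j = -59 (j = 113 - 172 = -59)
j + 113*c = -59 + 113*(-173) = -59 - 19549 = -19608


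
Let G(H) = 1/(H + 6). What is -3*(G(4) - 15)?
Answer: 447/10 ≈ 44.700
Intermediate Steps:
G(H) = 1/(6 + H)
-3*(G(4) - 15) = -3*(1/(6 + 4) - 15) = -3*(1/10 - 15) = -3*(⅒ - 15) = -3*(-149/10) = 447/10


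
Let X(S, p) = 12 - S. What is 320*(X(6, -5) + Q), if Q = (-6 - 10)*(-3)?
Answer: 17280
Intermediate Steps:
Q = 48 (Q = -16*(-3) = 48)
320*(X(6, -5) + Q) = 320*((12 - 1*6) + 48) = 320*((12 - 6) + 48) = 320*(6 + 48) = 320*54 = 17280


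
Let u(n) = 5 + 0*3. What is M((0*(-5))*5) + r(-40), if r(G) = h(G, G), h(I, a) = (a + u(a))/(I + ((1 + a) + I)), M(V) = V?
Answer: 5/17 ≈ 0.29412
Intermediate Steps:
u(n) = 5 (u(n) = 5 + 0 = 5)
h(I, a) = (5 + a)/(1 + a + 2*I) (h(I, a) = (a + 5)/(I + ((1 + a) + I)) = (5 + a)/(I + (1 + I + a)) = (5 + a)/(1 + a + 2*I))
r(G) = (5 + G)/(1 + 3*G) (r(G) = (5 + G)/(1 + G + 2*G) = (5 + G)/(1 + 3*G))
M((0*(-5))*5) + r(-40) = (0*(-5))*5 + (5 - 40)/(1 + 3*(-40)) = 0*5 - 35/(1 - 120) = 0 - 35/(-119) = 0 - 1/119*(-35) = 0 + 5/17 = 5/17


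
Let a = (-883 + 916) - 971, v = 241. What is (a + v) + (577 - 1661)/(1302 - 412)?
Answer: -310707/445 ≈ -698.22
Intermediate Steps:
a = -938 (a = 33 - 971 = -938)
(a + v) + (577 - 1661)/(1302 - 412) = (-938 + 241) + (577 - 1661)/(1302 - 412) = -697 - 1084/890 = -697 - 1084*1/890 = -697 - 542/445 = -310707/445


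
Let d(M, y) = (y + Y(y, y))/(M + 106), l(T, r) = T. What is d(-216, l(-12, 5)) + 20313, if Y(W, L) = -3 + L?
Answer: 2234457/110 ≈ 20313.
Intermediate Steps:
d(M, y) = (-3 + 2*y)/(106 + M) (d(M, y) = (y + (-3 + y))/(M + 106) = (-3 + 2*y)/(106 + M))
d(-216, l(-12, 5)) + 20313 = (-3 + 2*(-12))/(106 - 216) + 20313 = (-3 - 24)/(-110) + 20313 = -1/110*(-27) + 20313 = 27/110 + 20313 = 2234457/110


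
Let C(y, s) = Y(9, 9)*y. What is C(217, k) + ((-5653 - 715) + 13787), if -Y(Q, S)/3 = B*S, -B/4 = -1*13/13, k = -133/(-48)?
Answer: -16017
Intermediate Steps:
k = 133/48 (k = -133*(-1/48) = 133/48 ≈ 2.7708)
B = 4 (B = -4*(-1*13)/13 = -(-52)/13 = -4*(-1) = 4)
Y(Q, S) = -12*S
C(y, s) = -108*y (C(y, s) = (-12*9)*y = -108*y)
C(217, k) + ((-5653 - 715) + 13787) = -108*217 + ((-5653 - 715) + 13787) = -23436 + (-6368 + 13787) = -23436 + 7419 = -16017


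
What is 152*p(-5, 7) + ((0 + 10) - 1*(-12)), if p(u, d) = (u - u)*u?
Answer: 22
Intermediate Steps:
p(u, d) = 0 (p(u, d) = 0*u = 0)
152*p(-5, 7) + ((0 + 10) - 1*(-12)) = 152*0 + ((0 + 10) - 1*(-12)) = 0 + (10 + 12) = 0 + 22 = 22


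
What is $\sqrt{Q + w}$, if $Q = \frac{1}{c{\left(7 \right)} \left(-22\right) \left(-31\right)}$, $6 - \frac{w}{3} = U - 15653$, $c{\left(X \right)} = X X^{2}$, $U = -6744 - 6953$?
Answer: $\frac{\sqrt{98351059582006}}{33418} \approx 296.76$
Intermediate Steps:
$U = -13697$ ($U = -6744 - 6953 = -13697$)
$c{\left(X \right)} = X^{3}$
$w = 88068$ ($w = 18 - 3 \left(-13697 - 15653\right) = 18 - -88050 = 18 + 88050 = 88068$)
$Q = \frac{1}{233926}$ ($Q = \frac{1}{7^{3} \left(-22\right) \left(-31\right)} = \frac{1}{343 \left(-22\right) \left(-31\right)} = \frac{1}{\left(-7546\right) \left(-31\right)} = \frac{1}{233926} \approx 4.2749 \cdot 10^{-6}$)
$\sqrt{Q + w} = \sqrt{\frac{1}{233926} + 88068} = \sqrt{\frac{20601394969}{233926}} = \frac{\sqrt{98351059582006}}{33418}$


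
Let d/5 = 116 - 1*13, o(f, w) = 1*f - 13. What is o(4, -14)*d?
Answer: -4635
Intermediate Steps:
o(f, w) = -13 + f (o(f, w) = f - 13 = -13 + f)
d = 515 (d = 5*(116 - 1*13) = 5*(116 - 13) = 5*103 = 515)
o(4, -14)*d = (-13 + 4)*515 = -9*515 = -4635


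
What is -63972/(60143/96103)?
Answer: -6147901116/60143 ≈ -1.0222e+5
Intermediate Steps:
-63972/(60143/96103) = -63972/(60143*(1/96103)) = -63972/60143/96103 = -63972*96103/60143 = -6147901116/60143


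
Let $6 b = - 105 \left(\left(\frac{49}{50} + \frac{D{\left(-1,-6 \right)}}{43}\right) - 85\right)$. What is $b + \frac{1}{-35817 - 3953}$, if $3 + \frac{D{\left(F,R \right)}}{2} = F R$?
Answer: $\frac{5020568691}{3420220} \approx 1467.9$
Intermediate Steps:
$D{\left(F,R \right)} = -6 + 2 F R$
$b = \frac{1262401}{860}$ ($b = \frac{\left(-105\right) \left(\left(\frac{49}{50} + \frac{-6 + 2 \left(-1\right) \left(-6\right)}{43}\right) - 85\right)}{6} = \frac{\left(-105\right) \left(\left(49 \cdot \frac{1}{50} + \left(-6 + 12\right) \frac{1}{43}\right) - 85\right)}{6} = \frac{\left(-105\right) \left(\left(\frac{49}{50} + 6 \cdot \frac{1}{43}\right) - 85\right)}{6} = \frac{\left(-105\right) \left(\left(\frac{49}{50} + \frac{6}{43}\right) - 85\right)}{6} = \frac{\left(-105\right) \left(\frac{2407}{2150} - 85\right)}{6} = \frac{\left(-105\right) \left(- \frac{180343}{2150}\right)}{6} = \frac{1}{6} \cdot \frac{3787203}{430} = \frac{1262401}{860} \approx 1467.9$)
$b + \frac{1}{-35817 - 3953} = \frac{1262401}{860} + \frac{1}{-35817 - 3953} = \frac{1262401}{860} + \frac{1}{-39770} = \frac{1262401}{860} - \frac{1}{39770} = \frac{5020568691}{3420220}$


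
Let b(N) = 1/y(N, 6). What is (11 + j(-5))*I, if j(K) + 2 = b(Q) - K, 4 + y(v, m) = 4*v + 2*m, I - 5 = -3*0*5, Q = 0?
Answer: 565/8 ≈ 70.625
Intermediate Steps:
I = 5 (I = 5 - 3*0*5 = 5 + 0*5 = 5 + 0 = 5)
y(v, m) = -4 + 2*m + 4*v (y(v, m) = -4 + (4*v + 2*m) = -4 + (2*m + 4*v) = -4 + 2*m + 4*v)
b(N) = 1/(8 + 4*N) (b(N) = 1/(-4 + 2*6 + 4*N) = 1/(-4 + 12 + 4*N) = 1/(8 + 4*N))
j(K) = -15/8 - K (j(K) = -2 + (1/(4*(2 + 0)) - K) = -2 + ((¼)/2 - K) = -2 + ((¼)*(½) - K) = -2 + (⅛ - K) = -15/8 - K)
(11 + j(-5))*I = (11 + (-15/8 - 1*(-5)))*5 = (11 + (-15/8 + 5))*5 = (11 + 25/8)*5 = (113/8)*5 = 565/8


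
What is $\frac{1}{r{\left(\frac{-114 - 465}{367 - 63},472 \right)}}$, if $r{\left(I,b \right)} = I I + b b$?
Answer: $\frac{92416}{20589141385} \approx 4.4886 \cdot 10^{-6}$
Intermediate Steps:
$r{\left(I,b \right)} = I^{2} + b^{2}$
$\frac{1}{r{\left(\frac{-114 - 465}{367 - 63},472 \right)}} = \frac{1}{\left(\frac{-114 - 465}{367 - 63}\right)^{2} + 472^{2}} = \frac{1}{\left(- \frac{579}{304}\right)^{2} + 222784} = \frac{1}{\frac{335241}{92416} + 222784} = \frac{1}{\frac{20589141385}{92416}} = \frac{92416}{20589141385}$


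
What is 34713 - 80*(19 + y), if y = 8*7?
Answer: 28713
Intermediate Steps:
y = 56
34713 - 80*(19 + y) = 34713 - 80*(19 + 56) = 34713 - 80*75 = 34713 - 6000 = 28713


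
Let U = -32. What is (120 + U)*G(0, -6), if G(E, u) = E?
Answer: 0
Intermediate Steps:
(120 + U)*G(0, -6) = (120 - 32)*0 = 88*0 = 0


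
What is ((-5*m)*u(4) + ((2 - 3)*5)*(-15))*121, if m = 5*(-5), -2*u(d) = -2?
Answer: 24200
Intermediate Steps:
u(d) = 1 (u(d) = -½*(-2) = 1)
m = -25
((-5*m)*u(4) + ((2 - 3)*5)*(-15))*121 = (-5*(-25)*1 + ((2 - 3)*5)*(-15))*121 = (125*1 - 1*5*(-15))*121 = (125 - 5*(-15))*121 = (125 + 75)*121 = 200*121 = 24200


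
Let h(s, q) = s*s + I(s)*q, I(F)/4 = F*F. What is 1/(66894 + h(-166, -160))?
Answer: -1/17541390 ≈ -5.7008e-8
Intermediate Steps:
I(F) = 4*F² (I(F) = 4*(F*F) = 4*F²)
h(s, q) = s² + 4*q*s² (h(s, q) = s*s + (4*s²)*q = s² + 4*q*s²)
1/(66894 + h(-166, -160)) = 1/(66894 + (-166)²*(1 + 4*(-160))) = 1/(66894 + 27556*(1 - 640)) = 1/(66894 + 27556*(-639)) = 1/(66894 - 17608284) = 1/(-17541390) = -1/17541390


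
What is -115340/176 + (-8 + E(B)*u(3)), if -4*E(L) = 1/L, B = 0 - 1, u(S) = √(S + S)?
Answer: -29187/44 + √6/4 ≈ -662.73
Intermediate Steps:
u(S) = √2*√S (u(S) = √(2*S) = √2*√S)
B = -1
E(L) = -1/(4*L)
-115340/176 + (-8 + E(B)*u(3)) = -115340/176 + (-8 + (-¼/(-1))*(√2*√3)) = -115340/176 + (-8 + (-¼*(-1))*√6) = -365*79/44 + (-8 + √6/4) = -28835/44 + (-8 + √6/4) = -29187/44 + √6/4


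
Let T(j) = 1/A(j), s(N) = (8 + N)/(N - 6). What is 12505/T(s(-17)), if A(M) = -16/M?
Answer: -4601840/9 ≈ -5.1132e+5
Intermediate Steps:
s(N) = (8 + N)/(-6 + N)
T(j) = -j/16 (T(j) = 1/(-16/j) = -j/16)
12505/T(s(-17)) = 12505/((-(8 - 17)/(16*(-6 - 17)))) = 12505/((-(-9)/(16*(-23)))) = 12505/((-(-1)*(-9)/368)) = 12505/((-1/16*9/23)) = 12505/(-9/368) = 12505*(-368/9) = -4601840/9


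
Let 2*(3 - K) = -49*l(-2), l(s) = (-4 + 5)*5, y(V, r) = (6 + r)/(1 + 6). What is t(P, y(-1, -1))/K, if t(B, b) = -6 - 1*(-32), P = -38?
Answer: 52/251 ≈ 0.20717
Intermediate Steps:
y(V, r) = 6/7 + r/7 (y(V, r) = (6 + r)/7 = (6 + r)*(⅐) = 6/7 + r/7)
t(B, b) = 26 (t(B, b) = -6 + 32 = 26)
l(s) = 5 (l(s) = 1*5 = 5)
K = 251/2 (K = 3 - (-49)*5/2 = 3 - ½*(-245) = 3 + 245/2 = 251/2 ≈ 125.50)
t(P, y(-1, -1))/K = 26/(251/2) = (2/251)*26 = 52/251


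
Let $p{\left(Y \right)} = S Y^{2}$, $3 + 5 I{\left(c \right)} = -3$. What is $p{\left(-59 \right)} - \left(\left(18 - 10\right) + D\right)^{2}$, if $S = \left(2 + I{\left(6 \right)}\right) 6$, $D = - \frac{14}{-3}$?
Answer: $\frac{744676}{45} \approx 16548.0$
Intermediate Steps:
$D = \frac{14}{3}$ ($D = \left(-14\right) \left(- \frac{1}{3}\right) = \frac{14}{3} \approx 4.6667$)
$I{\left(c \right)} = - \frac{6}{5}$ ($I{\left(c \right)} = - \frac{3}{5} + \frac{1}{5} \left(-3\right) = - \frac{3}{5} - \frac{3}{5} = - \frac{6}{5}$)
$S = \frac{24}{5}$ ($S = \left(2 - \frac{6}{5}\right) 6 = \frac{4}{5} \cdot 6 = \frac{24}{5} \approx 4.8$)
$p{\left(Y \right)} = \frac{24 Y^{2}}{5}$
$p{\left(-59 \right)} - \left(\left(18 - 10\right) + D\right)^{2} = \frac{24 \left(-59\right)^{2}}{5} - \left(\left(18 - 10\right) + \frac{14}{3}\right)^{2} = \frac{24}{5} \cdot 3481 - \left(8 + \frac{14}{3}\right)^{2} = \frac{83544}{5} - \left(\frac{38}{3}\right)^{2} = \frac{83544}{5} - \frac{1444}{9} = \frac{744676}{45}$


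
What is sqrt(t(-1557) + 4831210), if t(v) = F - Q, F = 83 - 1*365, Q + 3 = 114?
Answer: sqrt(4830817) ≈ 2197.9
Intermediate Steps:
Q = 111 (Q = -3 + 114 = 111)
F = -282 (F = 83 - 365 = -282)
t(v) = -393 (t(v) = -282 - 1*111 = -282 - 111 = -393)
sqrt(t(-1557) + 4831210) = sqrt(-393 + 4831210) = sqrt(4830817)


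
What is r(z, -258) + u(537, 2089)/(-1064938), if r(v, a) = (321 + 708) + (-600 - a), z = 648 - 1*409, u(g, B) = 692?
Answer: 365805857/532469 ≈ 687.00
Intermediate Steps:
z = 239 (z = 648 - 409 = 239)
r(v, a) = 429 - a (r(v, a) = 1029 + (-600 - a) = 429 - a)
r(z, -258) + u(537, 2089)/(-1064938) = (429 - 1*(-258)) + 692/(-1064938) = (429 + 258) + 692*(-1/1064938) = 687 - 346/532469 = 365805857/532469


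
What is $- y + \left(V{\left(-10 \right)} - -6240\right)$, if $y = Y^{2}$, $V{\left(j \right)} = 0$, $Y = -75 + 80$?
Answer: $6215$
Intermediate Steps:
$Y = 5$
$y = 25$ ($y = 5^{2} = 25$)
$- y + \left(V{\left(-10 \right)} - -6240\right) = \left(-1\right) 25 + \left(0 - -6240\right) = -25 + \left(0 + 6240\right) = -25 + 6240 = 6215$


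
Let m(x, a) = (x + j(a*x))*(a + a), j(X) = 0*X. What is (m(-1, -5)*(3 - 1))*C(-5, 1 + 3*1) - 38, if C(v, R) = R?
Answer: 42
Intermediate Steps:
j(X) = 0
m(x, a) = 2*a*x (m(x, a) = (x + 0)*(a + a) = x*(2*a) = 2*a*x)
(m(-1, -5)*(3 - 1))*C(-5, 1 + 3*1) - 38 = ((2*(-5)*(-1))*(3 - 1))*(1 + 3*1) - 38 = (10*2)*(1 + 3) - 38 = 20*4 - 38 = 80 - 38 = 42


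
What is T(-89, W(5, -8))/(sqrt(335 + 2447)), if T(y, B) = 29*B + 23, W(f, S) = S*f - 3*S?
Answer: -441*sqrt(2782)/2782 ≈ -8.3610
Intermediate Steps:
W(f, S) = -3*S + S*f
T(y, B) = 23 + 29*B
T(-89, W(5, -8))/(sqrt(335 + 2447)) = (23 + 29*(-8*(-3 + 5)))/(sqrt(335 + 2447)) = (23 + 29*(-8*2))/(sqrt(2782)) = (23 + 29*(-16))*(sqrt(2782)/2782) = (23 - 464)*(sqrt(2782)/2782) = -441*sqrt(2782)/2782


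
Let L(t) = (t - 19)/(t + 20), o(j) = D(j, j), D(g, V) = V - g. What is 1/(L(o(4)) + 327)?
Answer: 20/6521 ≈ 0.0030670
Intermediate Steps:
o(j) = 0 (o(j) = j - j = 0)
L(t) = (-19 + t)/(20 + t)
1/(L(o(4)) + 327) = 1/((-19 + 0)/(20 + 0) + 327) = 1/(-19/20 + 327) = 1/(6521/20) = 20/6521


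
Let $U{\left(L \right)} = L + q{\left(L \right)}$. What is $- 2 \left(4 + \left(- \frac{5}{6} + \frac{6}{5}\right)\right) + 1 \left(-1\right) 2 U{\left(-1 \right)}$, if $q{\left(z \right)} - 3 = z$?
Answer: $- \frac{161}{15} \approx -10.733$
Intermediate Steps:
$q{\left(z \right)} = 3 + z$
$U{\left(L \right)} = 3 + 2 L$ ($U{\left(L \right)} = L + \left(3 + L\right) = 3 + 2 L$)
$- 2 \left(4 + \left(- \frac{5}{6} + \frac{6}{5}\right)\right) + 1 \left(-1\right) 2 U{\left(-1 \right)} = - 2 \left(4 + \left(- \frac{5}{6} + \frac{6}{5}\right)\right) + 1 \left(-1\right) 2 \left(3 + 2 \left(-1\right)\right) = - 2 \left(4 + \left(\left(-5\right) \frac{1}{6} + 6 \cdot \frac{1}{5}\right)\right) + \left(-1\right) 2 \left(3 - 2\right) = - 2 \left(4 + \left(- \frac{5}{6} + \frac{6}{5}\right)\right) - 2 = - 2 \left(4 + \frac{11}{30}\right) - 2 = \left(-2\right) \frac{131}{30} - 2 = - \frac{131}{15} - 2 = - \frac{161}{15}$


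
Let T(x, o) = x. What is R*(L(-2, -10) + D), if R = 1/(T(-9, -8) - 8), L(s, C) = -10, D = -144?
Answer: 154/17 ≈ 9.0588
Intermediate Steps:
R = -1/17 (R = 1/(-9 - 8) = 1/(-17) = -1/17 ≈ -0.058824)
R*(L(-2, -10) + D) = -(-10 - 144)/17 = -1/17*(-154) = 154/17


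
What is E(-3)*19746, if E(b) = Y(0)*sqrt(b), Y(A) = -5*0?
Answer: 0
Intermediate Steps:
Y(A) = 0
E(b) = 0 (E(b) = 0*sqrt(b) = 0)
E(-3)*19746 = 0*19746 = 0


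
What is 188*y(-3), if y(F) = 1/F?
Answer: -188/3 ≈ -62.667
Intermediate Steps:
188*y(-3) = 188/(-3) = 188*(-1/3) = -188/3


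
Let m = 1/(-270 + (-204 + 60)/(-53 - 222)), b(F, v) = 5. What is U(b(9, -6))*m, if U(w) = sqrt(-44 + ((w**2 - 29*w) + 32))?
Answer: -275*I*sqrt(33)/37053 ≈ -0.042635*I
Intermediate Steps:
m = -275/74106 (m = 1/(-270 - 144/(-275)) = 1/(-270 - 144*(-1/275)) = 1/(-270 + 144/275) = 1/(-74106/275) = -275/74106 ≈ -0.0037109)
U(w) = sqrt(-12 + w**2 - 29*w) (U(w) = sqrt(-44 + (32 + w**2 - 29*w)) = sqrt(-12 + w**2 - 29*w))
U(b(9, -6))*m = sqrt(-12 + 5**2 - 29*5)*(-275/74106) = sqrt(-12 + 25 - 145)*(-275/74106) = sqrt(-132)*(-275/74106) = (2*I*sqrt(33))*(-275/74106) = -275*I*sqrt(33)/37053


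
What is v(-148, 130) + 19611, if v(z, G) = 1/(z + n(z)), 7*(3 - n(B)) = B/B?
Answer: 19924769/1016 ≈ 19611.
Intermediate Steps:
n(B) = 20/7 (n(B) = 3 - B/(7*B) = 3 - 1/7*1 = 3 - 1/7 = 20/7)
v(z, G) = 1/(20/7 + z) (v(z, G) = 1/(z + 20/7) = 1/(20/7 + z))
v(-148, 130) + 19611 = 7/(20 + 7*(-148)) + 19611 = 7/(20 - 1036) + 19611 = 7/(-1016) + 19611 = 7*(-1/1016) + 19611 = -7/1016 + 19611 = 19924769/1016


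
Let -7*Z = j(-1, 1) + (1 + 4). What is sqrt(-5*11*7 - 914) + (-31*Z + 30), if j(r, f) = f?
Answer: 396/7 + I*sqrt(1299) ≈ 56.571 + 36.042*I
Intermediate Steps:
Z = -6/7 (Z = -(1 + (1 + 4))/7 = -(1 + 5)/7 = -1/7*6 = -6/7 ≈ -0.85714)
sqrt(-5*11*7 - 914) + (-31*Z + 30) = sqrt(-5*11*7 - 914) + (-31*(-6/7) + 30) = sqrt(-55*7 - 914) + (186/7 + 30) = sqrt(-385 - 914) + 396/7 = sqrt(-1299) + 396/7 = I*sqrt(1299) + 396/7 = 396/7 + I*sqrt(1299)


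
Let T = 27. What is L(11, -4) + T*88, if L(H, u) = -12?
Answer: 2364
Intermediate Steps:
L(11, -4) + T*88 = -12 + 27*88 = -12 + 2376 = 2364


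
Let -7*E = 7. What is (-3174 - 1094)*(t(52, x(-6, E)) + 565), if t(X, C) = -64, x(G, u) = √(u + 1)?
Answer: -2138268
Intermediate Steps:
E = -1 (E = -⅐*7 = -1)
x(G, u) = √(1 + u)
(-3174 - 1094)*(t(52, x(-6, E)) + 565) = (-3174 - 1094)*(-64 + 565) = -4268*501 = -2138268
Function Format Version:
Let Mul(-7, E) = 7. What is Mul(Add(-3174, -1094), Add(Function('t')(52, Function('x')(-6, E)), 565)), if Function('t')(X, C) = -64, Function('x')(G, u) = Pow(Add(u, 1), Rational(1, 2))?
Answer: -2138268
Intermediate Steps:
E = -1 (E = Mul(Rational(-1, 7), 7) = -1)
Function('x')(G, u) = Pow(Add(1, u), Rational(1, 2))
Mul(Add(-3174, -1094), Add(Function('t')(52, Function('x')(-6, E)), 565)) = Mul(Add(-3174, -1094), Add(-64, 565)) = Mul(-4268, 501) = -2138268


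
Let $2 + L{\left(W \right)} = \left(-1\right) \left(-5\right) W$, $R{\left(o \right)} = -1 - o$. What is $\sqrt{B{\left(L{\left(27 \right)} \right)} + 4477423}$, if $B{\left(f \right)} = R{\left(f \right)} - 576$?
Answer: $\sqrt{4476713} \approx 2115.8$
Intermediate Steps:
$L{\left(W \right)} = -2 + 5 W$ ($L{\left(W \right)} = -2 + \left(-1\right) \left(-5\right) W = -2 + 5 W$)
$B{\left(f \right)} = -577 - f$ ($B{\left(f \right)} = \left(-1 - f\right) - 576 = -577 - f$)
$\sqrt{B{\left(L{\left(27 \right)} \right)} + 4477423} = \sqrt{\left(-577 - \left(-2 + 5 \cdot 27\right)\right) + 4477423} = \sqrt{\left(-577 - \left(-2 + 135\right)\right) + 4477423} = \sqrt{\left(-577 - 133\right) + 4477423} = \sqrt{-710 + 4477423} = \sqrt{4476713}$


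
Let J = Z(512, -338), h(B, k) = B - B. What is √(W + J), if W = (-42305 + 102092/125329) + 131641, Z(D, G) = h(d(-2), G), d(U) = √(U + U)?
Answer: 2*√350811337726561/125329 ≈ 298.89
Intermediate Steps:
d(U) = √2*√U (d(U) = √(2*U) = √2*√U)
h(B, k) = 0
Z(D, G) = 0
J = 0
W = 11196493636/125329 (W = (-42305 + 102092*(1/125329)) + 131641 = (-42305 + 102092/125329) + 131641 = -5301941253/125329 + 131641 = 11196493636/125329 ≈ 89337.)
√(W + J) = √(11196493636/125329 + 0) = √(11196493636/125329) = 2*√350811337726561/125329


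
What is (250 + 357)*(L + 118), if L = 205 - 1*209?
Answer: 69198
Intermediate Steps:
L = -4 (L = 205 - 209 = -4)
(250 + 357)*(L + 118) = (250 + 357)*(-4 + 118) = 607*114 = 69198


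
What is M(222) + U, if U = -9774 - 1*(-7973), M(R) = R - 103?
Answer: -1682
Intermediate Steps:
M(R) = -103 + R
U = -1801 (U = -9774 + 7973 = -1801)
M(222) + U = (-103 + 222) - 1801 = 119 - 1801 = -1682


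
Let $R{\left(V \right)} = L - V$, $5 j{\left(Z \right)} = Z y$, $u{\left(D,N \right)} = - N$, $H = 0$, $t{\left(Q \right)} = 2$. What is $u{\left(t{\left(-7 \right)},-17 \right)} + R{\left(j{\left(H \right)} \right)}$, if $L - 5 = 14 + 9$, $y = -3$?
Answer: $45$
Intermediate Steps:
$j{\left(Z \right)} = - \frac{3 Z}{5}$ ($j{\left(Z \right)} = \frac{Z \left(-3\right)}{5} = \frac{\left(-3\right) Z}{5} = - \frac{3 Z}{5}$)
$L = 28$ ($L = 5 + \left(14 + 9\right) = 5 + 23 = 28$)
$R{\left(V \right)} = 28 - V$
$u{\left(t{\left(-7 \right)},-17 \right)} + R{\left(j{\left(H \right)} \right)} = \left(-1\right) \left(-17\right) + \left(28 - \left(- \frac{3}{5}\right) 0\right) = 17 + \left(28 - 0\right) = 17 + \left(28 + 0\right) = 17 + 28 = 45$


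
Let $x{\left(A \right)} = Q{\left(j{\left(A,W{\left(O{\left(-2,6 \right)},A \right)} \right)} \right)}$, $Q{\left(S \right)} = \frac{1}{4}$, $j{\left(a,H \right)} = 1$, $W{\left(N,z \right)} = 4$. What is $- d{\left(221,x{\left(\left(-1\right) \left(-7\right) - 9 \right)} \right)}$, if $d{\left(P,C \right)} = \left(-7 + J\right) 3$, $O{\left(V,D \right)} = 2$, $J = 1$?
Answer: $18$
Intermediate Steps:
$Q{\left(S \right)} = \frac{1}{4}$
$x{\left(A \right)} = \frac{1}{4}$
$d{\left(P,C \right)} = -18$ ($d{\left(P,C \right)} = \left(-7 + 1\right) 3 = \left(-6\right) 3 = -18$)
$- d{\left(221,x{\left(\left(-1\right) \left(-7\right) - 9 \right)} \right)} = \left(-1\right) \left(-18\right) = 18$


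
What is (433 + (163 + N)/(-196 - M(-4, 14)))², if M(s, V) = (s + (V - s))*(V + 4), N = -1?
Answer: 9391741921/50176 ≈ 1.8718e+5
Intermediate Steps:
M(s, V) = V*(4 + V)
(433 + (163 + N)/(-196 - M(-4, 14)))² = (433 + (163 - 1)/(-196 - 14*(4 + 14)))² = (433 + 162/(-196 - 14*18))² = (433 + 162/(-196 - 1*252))² = (433 + 162/(-196 - 252))² = (433 + 162/(-448))² = (433 + 162*(-1/448))² = (433 - 81/224)² = (96911/224)² = 9391741921/50176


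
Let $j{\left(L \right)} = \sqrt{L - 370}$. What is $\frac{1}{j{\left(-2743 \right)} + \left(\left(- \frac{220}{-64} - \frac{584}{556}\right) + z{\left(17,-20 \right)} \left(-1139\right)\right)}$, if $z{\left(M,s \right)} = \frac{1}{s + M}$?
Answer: $\frac{1546122576}{603299926451} - \frac{44515584 i \sqrt{3113}}{6636299190961} \approx 0.0025628 - 0.00037426 i$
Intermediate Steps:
$j{\left(L \right)} = \sqrt{-370 + L}$
$z{\left(M,s \right)} = \frac{1}{M + s}$
$\frac{1}{j{\left(-2743 \right)} + \left(\left(- \frac{220}{-64} - \frac{584}{556}\right) + z{\left(17,-20 \right)} \left(-1139\right)\right)} = \frac{1}{\sqrt{-370 - 2743} + \left(\left(- \frac{220}{-64} - \frac{584}{556}\right) + \frac{1}{17 - 20} \left(-1139\right)\right)} = \frac{1}{\sqrt{-3113} + \left(\left(\left(-220\right) \left(- \frac{1}{64}\right) - \frac{146}{139}\right) + \frac{1}{-3} \left(-1139\right)\right)} = \frac{1}{i \sqrt{3113} + \left(\left(\frac{55}{16} - \frac{146}{139}\right) - - \frac{1139}{3}\right)} = \frac{1}{i \sqrt{3113} + \left(\frac{5309}{2224} + \frac{1139}{3}\right)} = \frac{1}{i \sqrt{3113} + \frac{2549063}{6672}} = \frac{1}{\frac{2549063}{6672} + i \sqrt{3113}}$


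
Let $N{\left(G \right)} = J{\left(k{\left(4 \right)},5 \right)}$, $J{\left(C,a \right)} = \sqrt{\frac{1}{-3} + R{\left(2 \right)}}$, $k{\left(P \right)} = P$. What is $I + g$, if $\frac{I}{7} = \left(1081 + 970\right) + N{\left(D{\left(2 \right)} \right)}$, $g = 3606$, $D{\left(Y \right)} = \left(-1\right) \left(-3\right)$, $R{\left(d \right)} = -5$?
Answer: $17963 + \frac{28 i \sqrt{3}}{3} \approx 17963.0 + 16.166 i$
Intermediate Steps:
$D{\left(Y \right)} = 3$
$J{\left(C,a \right)} = \frac{4 i \sqrt{3}}{3}$ ($J{\left(C,a \right)} = \sqrt{\frac{1}{-3} - 5} = \sqrt{- \frac{1}{3} - 5} = \sqrt{- \frac{16}{3}} = \frac{4 i \sqrt{3}}{3}$)
$N{\left(G \right)} = \frac{4 i \sqrt{3}}{3}$
$I = 14357 + \frac{28 i \sqrt{3}}{3}$ ($I = 7 \left(\left(1081 + 970\right) + \frac{4 i \sqrt{3}}{3}\right) = 7 \left(2051 + \frac{4 i \sqrt{3}}{3}\right) = 14357 + \frac{28 i \sqrt{3}}{3} \approx 14357.0 + 16.166 i$)
$I + g = \left(14357 + \frac{28 i \sqrt{3}}{3}\right) + 3606 = 17963 + \frac{28 i \sqrt{3}}{3}$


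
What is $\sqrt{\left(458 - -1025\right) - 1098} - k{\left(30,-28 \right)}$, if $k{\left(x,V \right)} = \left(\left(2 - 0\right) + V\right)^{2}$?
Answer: $-676 + \sqrt{385} \approx -656.38$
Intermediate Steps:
$k{\left(x,V \right)} = \left(2 + V\right)^{2}$ ($k{\left(x,V \right)} = \left(\left(2 + 0\right) + V\right)^{2} = \left(2 + V\right)^{2}$)
$\sqrt{\left(458 - -1025\right) - 1098} - k{\left(30,-28 \right)} = \sqrt{\left(458 - -1025\right) - 1098} - \left(2 - 28\right)^{2} = \sqrt{\left(458 + 1025\right) - 1098} - \left(-26\right)^{2} = \sqrt{1483 - 1098} - 676 = \sqrt{385} - 676 = -676 + \sqrt{385}$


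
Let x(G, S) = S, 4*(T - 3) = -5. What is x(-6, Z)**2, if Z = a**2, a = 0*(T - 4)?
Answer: 0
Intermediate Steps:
T = 7/4 (T = 3 + (1/4)*(-5) = 3 - 5/4 = 7/4 ≈ 1.7500)
a = 0 (a = 0*(7/4 - 4) = 0*(-9/4) = 0)
Z = 0 (Z = 0**2 = 0)
x(-6, Z)**2 = 0**2 = 0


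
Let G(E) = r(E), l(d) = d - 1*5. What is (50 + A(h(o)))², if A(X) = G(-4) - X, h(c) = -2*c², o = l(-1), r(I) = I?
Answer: 13924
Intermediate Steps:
l(d) = -5 + d (l(d) = d - 5 = -5 + d)
o = -6 (o = -5 - 1 = -6)
G(E) = E
A(X) = -4 - X
(50 + A(h(o)))² = (50 + (-4 - (-2)*(-6)²))² = (50 + (-4 - (-2)*36))² = (50 + (-4 - 1*(-72)))² = (50 + (-4 + 72))² = (50 + 68)² = 118² = 13924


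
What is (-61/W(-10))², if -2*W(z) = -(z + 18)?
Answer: 3721/16 ≈ 232.56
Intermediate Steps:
W(z) = 9 + z/2 (W(z) = -(-1)*(z + 18)/2 = -(-1)*(18 + z)/2 = -(-18 - z)/2 = 9 + z/2)
(-61/W(-10))² = (-61/(9 + (½)*(-10)))² = (-61/(9 - 5))² = (-61/4)² = 3721/16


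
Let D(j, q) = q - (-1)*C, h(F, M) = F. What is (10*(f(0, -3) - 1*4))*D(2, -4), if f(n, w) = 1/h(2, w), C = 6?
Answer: -70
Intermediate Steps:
D(j, q) = 6 + q (D(j, q) = q - (-1)*6 = q - 1*(-6) = q + 6 = 6 + q)
f(n, w) = 1/2
(10*(f(0, -3) - 1*4))*D(2, -4) = (10*(1/2 - 1*4))*(6 - 4) = (10*(1/2 - 4))*2 = (10*(-7/2))*2 = -35*2 = -70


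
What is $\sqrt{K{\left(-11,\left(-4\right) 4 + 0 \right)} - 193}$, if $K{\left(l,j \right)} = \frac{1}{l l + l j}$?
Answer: $\frac{2 i \sqrt{472890}}{99} \approx 13.892 i$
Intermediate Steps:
$K{\left(l,j \right)} = \frac{1}{l^{2} + j l}$
$\sqrt{K{\left(-11,\left(-4\right) 4 + 0 \right)} - 193} = \sqrt{\frac{1}{\left(-11\right) \left(\left(\left(-4\right) 4 + 0\right) - 11\right)} - 193} = \sqrt{- \frac{1}{11 \left(\left(-16 + 0\right) - 11\right)} - 193} = \sqrt{- \frac{1}{11 \left(-16 - 11\right)} - 193} = \sqrt{- \frac{1}{11 \left(-27\right)} - 193} = \sqrt{\left(- \frac{1}{11}\right) \left(- \frac{1}{27}\right) - 193} = \sqrt{\frac{1}{297} - 193} = \sqrt{- \frac{57320}{297}} = \frac{2 i \sqrt{472890}}{99}$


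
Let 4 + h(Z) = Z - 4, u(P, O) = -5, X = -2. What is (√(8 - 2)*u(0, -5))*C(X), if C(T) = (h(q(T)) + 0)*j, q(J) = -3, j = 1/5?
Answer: 11*√6 ≈ 26.944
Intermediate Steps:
j = ⅕ ≈ 0.20000
h(Z) = -8 + Z (h(Z) = -4 + (Z - 4) = -4 + (-4 + Z) = -8 + Z)
C(T) = -11/5 (C(T) = ((-8 - 3) + 0)*(⅕) = (-11 + 0)*(⅕) = -11*⅕ = -11/5)
(√(8 - 2)*u(0, -5))*C(X) = (√(8 - 2)*(-5))*(-11/5) = (√6*(-5))*(-11/5) = -5*√6*(-11/5) = 11*√6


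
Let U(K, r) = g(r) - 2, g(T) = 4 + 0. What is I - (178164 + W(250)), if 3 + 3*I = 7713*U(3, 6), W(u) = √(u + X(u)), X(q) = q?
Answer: -173023 - 10*√5 ≈ -1.7305e+5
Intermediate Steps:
g(T) = 4
W(u) = √2*√u (W(u) = √(u + u) = √(2*u) = √2*√u)
U(K, r) = 2 (U(K, r) = 4 - 2 = 2)
I = 5141 (I = -1 + (7713*2)/3 = -1 + (⅓)*15426 = -1 + 5142 = 5141)
I - (178164 + W(250)) = 5141 - (178164 + √2*√250) = 5141 - (178164 + √2*(5*√10)) = 5141 - (178164 + 10*√5) = 5141 + (-178164 - 10*√5) = -173023 - 10*√5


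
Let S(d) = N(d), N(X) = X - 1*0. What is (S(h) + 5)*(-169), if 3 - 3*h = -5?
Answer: -3887/3 ≈ -1295.7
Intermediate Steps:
N(X) = X (N(X) = X + 0 = X)
h = 8/3 (h = 1 - 1/3*(-5) = 1 + 5/3 = 8/3 ≈ 2.6667)
S(d) = d
(S(h) + 5)*(-169) = (8/3 + 5)*(-169) = (23/3)*(-169) = -3887/3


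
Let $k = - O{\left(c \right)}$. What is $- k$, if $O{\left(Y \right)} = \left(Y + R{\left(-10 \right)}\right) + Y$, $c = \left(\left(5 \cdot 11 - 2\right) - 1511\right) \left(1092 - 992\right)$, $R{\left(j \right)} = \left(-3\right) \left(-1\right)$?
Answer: $-291597$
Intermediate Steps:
$R{\left(j \right)} = 3$
$c = -145800$ ($c = \left(\left(55 - 2\right) - 1511\right) 100 = \left(53 - 1511\right) 100 = \left(-1458\right) 100 = -145800$)
$O{\left(Y \right)} = 3 + 2 Y$ ($O{\left(Y \right)} = \left(Y + 3\right) + Y = \left(3 + Y\right) + Y = 3 + 2 Y$)
$k = 291597$ ($k = - (3 + 2 \left(-145800\right)) = - (3 - 291600) = \left(-1\right) \left(-291597\right) = 291597$)
$- k = \left(-1\right) 291597 = -291597$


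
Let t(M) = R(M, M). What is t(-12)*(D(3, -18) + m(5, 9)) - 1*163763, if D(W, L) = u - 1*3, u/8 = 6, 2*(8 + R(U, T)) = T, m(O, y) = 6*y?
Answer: -165149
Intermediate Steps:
R(U, T) = -8 + T/2
u = 48 (u = 8*6 = 48)
t(M) = -8 + M/2
D(W, L) = 45 (D(W, L) = 48 - 1*3 = 48 - 3 = 45)
t(-12)*(D(3, -18) + m(5, 9)) - 1*163763 = (-8 + (½)*(-12))*(45 + 6*9) - 1*163763 = (-8 - 6)*(45 + 54) - 163763 = -14*99 - 163763 = -1386 - 163763 = -165149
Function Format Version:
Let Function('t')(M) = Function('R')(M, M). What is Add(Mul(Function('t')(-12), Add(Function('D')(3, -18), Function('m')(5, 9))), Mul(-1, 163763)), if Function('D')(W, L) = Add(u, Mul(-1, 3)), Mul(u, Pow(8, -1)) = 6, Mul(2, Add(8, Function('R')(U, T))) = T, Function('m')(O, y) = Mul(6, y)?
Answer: -165149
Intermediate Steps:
Function('R')(U, T) = Add(-8, Mul(Rational(1, 2), T))
u = 48 (u = Mul(8, 6) = 48)
Function('t')(M) = Add(-8, Mul(Rational(1, 2), M))
Function('D')(W, L) = 45 (Function('D')(W, L) = Add(48, Mul(-1, 3)) = Add(48, -3) = 45)
Add(Mul(Function('t')(-12), Add(Function('D')(3, -18), Function('m')(5, 9))), Mul(-1, 163763)) = Add(Mul(Add(-8, Mul(Rational(1, 2), -12)), Add(45, Mul(6, 9))), Mul(-1, 163763)) = Add(Mul(Add(-8, -6), Add(45, 54)), -163763) = Add(Mul(-14, 99), -163763) = Add(-1386, -163763) = -165149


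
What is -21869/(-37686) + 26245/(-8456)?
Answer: -402072403/159336408 ≈ -2.5234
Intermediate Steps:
-21869/(-37686) + 26245/(-8456) = -21869*(-1/37686) + 26245*(-1/8456) = 21869/37686 - 26245/8456 = -402072403/159336408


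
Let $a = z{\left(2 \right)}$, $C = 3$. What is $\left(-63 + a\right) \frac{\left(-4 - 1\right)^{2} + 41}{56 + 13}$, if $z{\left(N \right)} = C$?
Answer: $- \frac{1320}{23} \approx -57.391$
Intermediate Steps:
$z{\left(N \right)} = 3$
$a = 3$
$\left(-63 + a\right) \frac{\left(-4 - 1\right)^{2} + 41}{56 + 13} = \left(-63 + 3\right) \frac{\left(-4 - 1\right)^{2} + 41}{56 + 13} = - 60 \frac{\left(-5\right)^{2} + 41}{69} = - 60 \left(25 + 41\right) \frac{1}{69} = - 60 \cdot 66 \cdot \frac{1}{69} = \left(-60\right) \frac{22}{23} = - \frac{1320}{23}$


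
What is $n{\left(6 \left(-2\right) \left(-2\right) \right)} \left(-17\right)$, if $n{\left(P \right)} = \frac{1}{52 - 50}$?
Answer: $- \frac{17}{2} \approx -8.5$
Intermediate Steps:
$n{\left(P \right)} = \frac{1}{2}$
$n{\left(6 \left(-2\right) \left(-2\right) \right)} \left(-17\right) = \frac{1}{2} \left(-17\right) = - \frac{17}{2}$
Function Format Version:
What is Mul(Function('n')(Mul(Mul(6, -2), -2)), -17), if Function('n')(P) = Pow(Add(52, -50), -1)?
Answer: Rational(-17, 2) ≈ -8.5000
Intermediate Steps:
Function('n')(P) = Rational(1, 2) (Function('n')(P) = Pow(2, -1) = Rational(1, 2))
Mul(Function('n')(Mul(Mul(6, -2), -2)), -17) = Mul(Rational(1, 2), -17) = Rational(-17, 2)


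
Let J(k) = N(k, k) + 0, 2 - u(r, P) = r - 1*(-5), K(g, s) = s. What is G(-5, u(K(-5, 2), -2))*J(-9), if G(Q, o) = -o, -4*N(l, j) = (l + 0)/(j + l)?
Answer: -5/8 ≈ -0.62500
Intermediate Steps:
N(l, j) = -l/(4*(j + l)) (N(l, j) = -(l + 0)/(4*(j + l)) = -l/(4*(j + l)))
u(r, P) = -3 - r (u(r, P) = 2 - (r - 1*(-5)) = 2 - (r + 5) = 2 - (5 + r) = 2 + (-5 - r) = -3 - r)
J(k) = -⅛ (J(k) = -k/(4*k + 4*k) + 0 = -k/(8*k) + 0 = -k*1/(8*k) + 0 = -⅛ + 0 = -⅛)
G(-5, u(K(-5, 2), -2))*J(-9) = -(-3 - 1*2)*(-⅛) = -(-3 - 2)*(-⅛) = -1*(-5)*(-⅛) = 5*(-⅛) = -5/8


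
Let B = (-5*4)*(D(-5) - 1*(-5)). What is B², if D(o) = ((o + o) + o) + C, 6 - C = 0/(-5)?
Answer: 6400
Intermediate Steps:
C = 6 (C = 6 - 0/(-5) = 6 - 0*(-1)/5 = 6 - 1*0 = 6 + 0 = 6)
D(o) = 6 + 3*o (D(o) = ((o + o) + o) + 6 = (2*o + o) + 6 = 3*o + 6 = 6 + 3*o)
B = 80 (B = (-5*4)*((6 + 3*(-5)) - 1*(-5)) = -20*((6 - 15) + 5) = -20*(-9 + 5) = -20*(-4) = 80)
B² = 80² = 6400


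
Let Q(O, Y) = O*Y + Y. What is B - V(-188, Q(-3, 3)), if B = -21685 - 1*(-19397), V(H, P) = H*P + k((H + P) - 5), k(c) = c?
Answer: -3217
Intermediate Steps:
Q(O, Y) = Y + O*Y
V(H, P) = -5 + H + P + H*P (V(H, P) = H*P + ((H + P) - 5) = H*P + (-5 + H + P) = -5 + H + P + H*P)
B = -2288 (B = -21685 + 19397 = -2288)
B - V(-188, Q(-3, 3)) = -2288 - (-5 - 188 + 3*(1 - 3) - 564*(1 - 3)) = -2288 - (-5 - 188 + 3*(-2) - 564*(-2)) = -2288 - (-5 - 188 - 6 - 188*(-6)) = -2288 - (-5 - 188 - 6 + 1128) = -2288 - 1*929 = -2288 - 929 = -3217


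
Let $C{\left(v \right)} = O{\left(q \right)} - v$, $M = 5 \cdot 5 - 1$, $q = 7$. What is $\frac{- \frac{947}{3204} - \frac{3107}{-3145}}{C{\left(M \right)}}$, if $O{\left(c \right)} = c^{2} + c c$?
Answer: $\frac{6976513}{745666920} \approx 0.0093561$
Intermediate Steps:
$M = 24$ ($M = 25 - 1 = 24$)
$O{\left(c \right)} = 2 c^{2}$ ($O{\left(c \right)} = c^{2} + c^{2} = 2 c^{2}$)
$C{\left(v \right)} = 98 - v$ ($C{\left(v \right)} = 2 \cdot 7^{2} - v = 2 \cdot 49 - v = 98 - v$)
$\frac{- \frac{947}{3204} - \frac{3107}{-3145}}{C{\left(M \right)}} = \frac{- \frac{947}{3204} - \frac{3107}{-3145}}{98 - 24} = \frac{\left(-947\right) \frac{1}{3204} - - \frac{3107}{3145}}{98 - 24} = \frac{- \frac{947}{3204} + \frac{3107}{3145}}{74} = \frac{6976513}{10076580} \cdot \frac{1}{74} = \frac{6976513}{745666920}$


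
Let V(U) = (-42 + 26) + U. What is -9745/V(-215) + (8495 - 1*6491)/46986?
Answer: 76390249/1808961 ≈ 42.229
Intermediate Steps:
V(U) = -16 + U
-9745/V(-215) + (8495 - 1*6491)/46986 = -9745/(-16 - 215) + (8495 - 1*6491)/46986 = -9745/(-231) + (8495 - 6491)*(1/46986) = -9745*(-1/231) + 2004*(1/46986) = 9745/231 + 334/7831 = 76390249/1808961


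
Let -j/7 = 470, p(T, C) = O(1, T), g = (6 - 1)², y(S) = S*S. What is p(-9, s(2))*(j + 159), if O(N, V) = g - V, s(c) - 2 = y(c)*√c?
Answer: -106454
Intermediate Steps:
y(S) = S²
s(c) = 2 + c^(5/2) (s(c) = 2 + c²*√c = 2 + c^(5/2))
g = 25 (g = 5² = 25)
O(N, V) = 25 - V
p(T, C) = 25 - T
j = -3290 (j = -7*470 = -3290)
p(-9, s(2))*(j + 159) = (25 - 1*(-9))*(-3290 + 159) = (25 + 9)*(-3131) = 34*(-3131) = -106454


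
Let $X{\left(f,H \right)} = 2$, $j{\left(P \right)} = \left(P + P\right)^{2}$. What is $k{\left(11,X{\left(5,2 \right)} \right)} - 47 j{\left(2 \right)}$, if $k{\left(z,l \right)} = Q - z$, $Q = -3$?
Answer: $-766$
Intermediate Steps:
$j{\left(P \right)} = 4 P^{2}$ ($j{\left(P \right)} = \left(2 P\right)^{2} = 4 P^{2}$)
$k{\left(z,l \right)} = -3 - z$
$k{\left(11,X{\left(5,2 \right)} \right)} - 47 j{\left(2 \right)} = \left(-3 - 11\right) - 47 \cdot 4 \cdot 2^{2} = \left(-3 - 11\right) - 47 \cdot 4 \cdot 4 = -14 - 752 = -766$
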